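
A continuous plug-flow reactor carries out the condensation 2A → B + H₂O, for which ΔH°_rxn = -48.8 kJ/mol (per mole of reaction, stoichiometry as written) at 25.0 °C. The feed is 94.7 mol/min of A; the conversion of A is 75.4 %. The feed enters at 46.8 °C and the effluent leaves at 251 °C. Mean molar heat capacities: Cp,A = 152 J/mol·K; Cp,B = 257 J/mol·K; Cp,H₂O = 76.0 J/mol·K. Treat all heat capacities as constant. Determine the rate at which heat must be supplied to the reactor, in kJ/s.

Extent of reaction ξ = 0.754 × 94.7 / 2 = 35.702 mol/min
Reaction term: ξ·ΔH°_rxn = 35.702 × -48.8 = -1742.3 kJ/min
Sensible, feed 46.8→25 °C: -313.8 kJ/min
Outlet flows (mol/min): A 23.296, B 35.702, H₂O 35.702
Sensible, products 25→251 °C: 3487.1 kJ/min
Q = ΔH = 1431.1 kJ/min = 23.851 kW
Heat supplied = 23.851 kJ/s

Q_in = 23.9 kJ/s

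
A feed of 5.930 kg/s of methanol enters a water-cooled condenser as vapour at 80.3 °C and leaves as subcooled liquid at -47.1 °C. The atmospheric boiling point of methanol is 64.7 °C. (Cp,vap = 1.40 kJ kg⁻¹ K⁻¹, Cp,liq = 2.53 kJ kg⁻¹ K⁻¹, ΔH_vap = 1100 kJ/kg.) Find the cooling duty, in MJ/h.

Q_c = 30000 MJ/h

vapour 80.3→64.7 °C: -21.84 kJ/kg
condensation at 64.7 °C: -1100 kJ/kg
liquid 64.7→-47.1 °C: -282.85 kJ/kg
Δh = -21.84 + -1100 + -282.85 = -1404.7 kJ/kg
Q = ṁ·Δh = 5.930 kg/s × -1404.7 kJ/kg = -8329.8 kJ/s
|Q| = 8329.8 kW = 29987 MJ/h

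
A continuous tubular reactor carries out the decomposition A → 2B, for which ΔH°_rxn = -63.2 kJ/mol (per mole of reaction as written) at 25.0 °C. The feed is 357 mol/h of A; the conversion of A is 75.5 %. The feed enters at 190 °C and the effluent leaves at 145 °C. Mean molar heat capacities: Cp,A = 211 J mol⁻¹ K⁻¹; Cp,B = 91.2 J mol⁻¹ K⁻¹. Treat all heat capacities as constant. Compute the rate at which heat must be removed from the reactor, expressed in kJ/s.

Q_out = 5.93 kJ/s

Extent of reaction ξ = 0.755 × 357 = 269.54 mol/h
Reaction term: ξ·ΔH°_rxn = 269.54 × -63.2 = -17035 kJ/h
Sensible, feed 190→25 °C: -12429 kJ/h
Outlet flows (mol/h): A 87.465, B 539.07
Sensible, products 25→145 °C: 8114.2 kJ/h
Q = ΔH = -21349 kJ/h = -5.9304 kW
Heat removed = 5.9304 kJ/s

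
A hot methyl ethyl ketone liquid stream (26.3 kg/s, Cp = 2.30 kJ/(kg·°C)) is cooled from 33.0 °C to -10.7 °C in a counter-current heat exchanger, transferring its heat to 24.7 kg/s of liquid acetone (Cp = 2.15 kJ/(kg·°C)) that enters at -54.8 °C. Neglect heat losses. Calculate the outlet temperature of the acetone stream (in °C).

T_c,out = -5.02 °C

Heat released by hot stream: Q = 26.3 × 2.30 × (33.0 − -10.7) = 2643.4 kJ/s
Energy balance on cold side (adiabatic exchanger): Q = ṁ_c·Cp_c·(T_c,out − T_c,in)
T_c,out = -54.8 + 2643.4/(24.7 × 2.15) = -5.0229 °C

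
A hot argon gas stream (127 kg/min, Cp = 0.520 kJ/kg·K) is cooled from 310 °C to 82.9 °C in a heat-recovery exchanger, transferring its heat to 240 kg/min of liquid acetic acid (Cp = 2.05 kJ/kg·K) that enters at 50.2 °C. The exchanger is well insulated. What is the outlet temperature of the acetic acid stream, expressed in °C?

Heat released by hot stream: Q = 127 × 0.520 × (310 − 82.9) = 14998 kJ/min
Energy balance on cold side (adiabatic exchanger): Q = ṁ_c·Cp_c·(T_c,out − T_c,in)
T_c,out = 50.2 + 14998/(240 × 2.05) = 80.683 °C

T_c,out = 80.7 °C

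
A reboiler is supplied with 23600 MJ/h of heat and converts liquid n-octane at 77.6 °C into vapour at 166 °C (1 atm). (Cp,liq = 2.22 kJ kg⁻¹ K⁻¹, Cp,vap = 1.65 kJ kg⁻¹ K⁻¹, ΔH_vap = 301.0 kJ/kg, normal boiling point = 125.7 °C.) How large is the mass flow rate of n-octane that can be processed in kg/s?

Δh = 2.22×(125.7−77.6) + 301.0 + 1.65×(166−125.7) = 474.28 kJ/kg
Q = 23600 MJ/h = 6555.6 kJ/s = 6555.6 kJ/s
ṁ = Q/Δh = 6555.6 / 474.28 = 13.822 kg/s

ṁ = 13.8 kg/s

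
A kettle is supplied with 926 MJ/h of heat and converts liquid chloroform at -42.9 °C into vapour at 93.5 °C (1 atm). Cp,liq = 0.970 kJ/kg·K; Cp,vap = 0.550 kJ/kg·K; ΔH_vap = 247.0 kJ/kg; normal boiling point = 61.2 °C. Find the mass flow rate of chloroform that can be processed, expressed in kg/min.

Δh = 0.970×(61.2−-42.9) + 247.0 + 0.550×(93.5−61.2) = 365.74 kJ/kg
Q = 926 MJ/h = 257.22 kJ/s = 15433 kJ/min
ṁ = Q/Δh = 15433 / 365.74 = 42.197 kg/min

ṁ = 42.2 kg/min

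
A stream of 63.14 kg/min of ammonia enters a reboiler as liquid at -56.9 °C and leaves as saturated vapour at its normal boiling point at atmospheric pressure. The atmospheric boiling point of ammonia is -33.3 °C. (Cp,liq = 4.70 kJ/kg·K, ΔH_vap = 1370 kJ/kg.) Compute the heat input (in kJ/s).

liquid -56.9→-33.3 °C: 110.92 kJ/kg
vaporisation at -33.3 °C: 1370 kJ/kg
Δh = 110.92 + 1370 = 1480.9 kJ/kg
Q = ṁ·Δh = 63.14 kg/min × 1480.9 kJ/kg = 93505 kJ/min
|Q| = 1558.4 kW

Q = 1560 kJ/s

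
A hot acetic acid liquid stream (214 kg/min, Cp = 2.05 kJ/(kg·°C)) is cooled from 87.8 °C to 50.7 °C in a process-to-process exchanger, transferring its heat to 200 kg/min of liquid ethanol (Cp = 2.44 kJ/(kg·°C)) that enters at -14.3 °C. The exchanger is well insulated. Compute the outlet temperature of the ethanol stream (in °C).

T_c,out = 19.1 °C

Heat released by hot stream: Q = 214 × 2.05 × (87.8 − 50.7) = 16276 kJ/min
Energy balance on cold side (adiabatic exchanger): Q = ṁ_c·Cp_c·(T_c,out − T_c,in)
T_c,out = -14.3 + 16276/(200 × 2.44) = 19.052 °C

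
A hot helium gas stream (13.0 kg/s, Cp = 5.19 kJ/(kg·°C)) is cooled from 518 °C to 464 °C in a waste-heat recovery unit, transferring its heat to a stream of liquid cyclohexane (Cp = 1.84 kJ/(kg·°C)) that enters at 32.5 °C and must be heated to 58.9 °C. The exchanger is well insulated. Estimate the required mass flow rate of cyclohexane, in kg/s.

Heat released by hot stream: Q = 13.0 × 5.19 × (518 − 464) = 3643.4 kJ/s
Energy balance on cold side (adiabatic exchanger): Q = ṁ_c·Cp_c·(T_c,out − T_c,in)
ṁ_c = 3643.4 / [1.84 × (58.9 − 32.5)] = 75.004 kg/s

ṁ_c = 75.0 kg/s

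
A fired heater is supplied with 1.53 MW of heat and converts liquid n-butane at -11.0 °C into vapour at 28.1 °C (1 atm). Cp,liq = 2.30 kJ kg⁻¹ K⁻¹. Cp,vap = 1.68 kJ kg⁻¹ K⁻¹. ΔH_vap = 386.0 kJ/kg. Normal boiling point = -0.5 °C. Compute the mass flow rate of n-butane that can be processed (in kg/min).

ṁ = 200 kg/min

Δh = 2.30×(-0.5−-11.0) + 386.0 + 1.68×(28.1−-0.5) = 458.2 kJ/kg
Q = 1.53 MW = 1530 kJ/s = 91800 kJ/min
ṁ = Q/Δh = 91800 / 458.2 = 200.35 kg/min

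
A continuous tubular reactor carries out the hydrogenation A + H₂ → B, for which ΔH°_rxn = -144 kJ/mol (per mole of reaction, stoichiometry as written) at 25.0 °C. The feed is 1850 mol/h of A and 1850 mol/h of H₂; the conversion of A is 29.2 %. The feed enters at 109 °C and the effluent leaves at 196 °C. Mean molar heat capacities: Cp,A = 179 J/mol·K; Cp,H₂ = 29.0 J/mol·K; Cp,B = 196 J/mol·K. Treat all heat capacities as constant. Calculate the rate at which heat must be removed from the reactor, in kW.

Extent of reaction ξ = 0.292 × 1850 = 540.2 mol/h
Reaction term: ξ·ΔH°_rxn = 540.2 × -144 = -77789 kJ/h
Sensible, feed 109→25 °C: -32323 kJ/h
Outlet flows (mol/h): A 1309.8, H₂ 1309.8, B 540.2
Sensible, products 25→196 °C: 64692 kJ/h
Q = ΔH = -45420 kJ/h = -12.617 kW
Heat removed = 12.617 kW

Q_out = 12.6 kW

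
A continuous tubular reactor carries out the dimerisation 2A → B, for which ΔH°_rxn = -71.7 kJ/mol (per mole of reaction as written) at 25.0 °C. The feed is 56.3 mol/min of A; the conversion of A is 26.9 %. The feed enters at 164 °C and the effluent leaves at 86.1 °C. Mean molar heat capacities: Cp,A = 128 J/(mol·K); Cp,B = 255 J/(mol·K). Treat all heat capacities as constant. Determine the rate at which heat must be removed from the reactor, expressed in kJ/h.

Q_out = 66300 kJ/h

Extent of reaction ξ = 0.269 × 56.3 / 2 = 7.5724 mol/min
Reaction term: ξ·ΔH°_rxn = 7.5724 × -71.7 = -542.94 kJ/min
Sensible, feed 164→25 °C: -1001.7 kJ/min
Outlet flows (mol/min): A 41.155, B 7.5724
Sensible, products 25→86.1 °C: 439.85 kJ/min
Q = ΔH = -1104.8 kJ/min = -18.413 kW
Heat removed = 66287 kJ/h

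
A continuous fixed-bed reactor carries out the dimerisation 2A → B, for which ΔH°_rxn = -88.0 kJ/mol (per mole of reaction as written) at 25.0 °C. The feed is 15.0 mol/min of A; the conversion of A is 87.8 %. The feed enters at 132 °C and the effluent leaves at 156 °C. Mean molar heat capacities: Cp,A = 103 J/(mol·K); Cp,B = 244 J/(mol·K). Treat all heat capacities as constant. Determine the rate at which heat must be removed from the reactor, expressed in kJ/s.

Extent of reaction ξ = 0.878 × 15.0 / 2 = 6.585 mol/min
Reaction term: ξ·ΔH°_rxn = 6.585 × -88.0 = -579.48 kJ/min
Sensible, feed 132→25 °C: -165.31 kJ/min
Outlet flows (mol/min): A 1.83, B 6.585
Sensible, products 25→156 °C: 235.18 kJ/min
Q = ΔH = -509.62 kJ/min = -8.4937 kW
Heat removed = 8.4937 kJ/s

Q_out = 8.49 kJ/s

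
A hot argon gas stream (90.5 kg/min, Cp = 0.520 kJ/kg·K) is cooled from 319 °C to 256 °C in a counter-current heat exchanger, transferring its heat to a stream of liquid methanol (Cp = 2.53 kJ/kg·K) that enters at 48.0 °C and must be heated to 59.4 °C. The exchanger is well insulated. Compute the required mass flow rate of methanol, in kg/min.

ṁ_c = 103 kg/min

Heat released by hot stream: Q = 90.5 × 0.520 × (319 − 256) = 2964.8 kJ/min
Energy balance on cold side (adiabatic exchanger): Q = ṁ_c·Cp_c·(T_c,out − T_c,in)
ṁ_c = 2964.8 / [2.53 × (59.4 − 48.0)] = 102.79 kg/min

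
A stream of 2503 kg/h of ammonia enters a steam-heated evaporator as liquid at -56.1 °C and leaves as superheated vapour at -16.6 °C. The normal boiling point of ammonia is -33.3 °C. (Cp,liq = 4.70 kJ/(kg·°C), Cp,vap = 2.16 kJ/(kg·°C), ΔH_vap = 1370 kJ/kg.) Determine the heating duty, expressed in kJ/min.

Q = 63100 kJ/min

liquid -56.1→-33.3 °C: 107.16 kJ/kg
vaporisation at -33.3 °C: 1370 kJ/kg
vapour -33.3→-16.6 °C: 36.072 kJ/kg
Δh = 107.16 + 1370 + 36.072 = 1513.2 kJ/kg
Q = ṁ·Δh = 2503 kg/h × 1513.2 kJ/kg = 3.7876e+06 kJ/h
|Q| = 1052.1 kW = 63127 kJ/min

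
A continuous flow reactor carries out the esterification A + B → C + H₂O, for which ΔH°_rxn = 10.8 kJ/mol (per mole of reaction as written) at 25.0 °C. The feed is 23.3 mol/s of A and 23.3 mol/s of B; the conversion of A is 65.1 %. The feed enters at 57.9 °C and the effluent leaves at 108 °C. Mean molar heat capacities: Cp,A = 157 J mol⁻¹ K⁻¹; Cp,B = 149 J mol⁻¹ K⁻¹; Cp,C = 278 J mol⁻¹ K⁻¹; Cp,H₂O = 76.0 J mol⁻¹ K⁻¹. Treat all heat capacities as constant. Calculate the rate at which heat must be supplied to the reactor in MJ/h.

Q_in = 2090 MJ/h

Extent of reaction ξ = 0.651 × 23.3 = 15.168 mol/s
Reaction term: ξ·ΔH°_rxn = 15.168 × 10.8 = 163.82 kJ/s
Sensible, feed 57.9→25 °C: -234.57 kJ/s
Outlet flows (mol/s): A 8.1317, B 8.1317, C 15.168, H₂O 15.168
Sensible, products 25→108 °C: 652.2 kJ/s
Q = ΔH = 581.45 kJ/s = 581.45 kW
Heat supplied = 2093.2 MJ/h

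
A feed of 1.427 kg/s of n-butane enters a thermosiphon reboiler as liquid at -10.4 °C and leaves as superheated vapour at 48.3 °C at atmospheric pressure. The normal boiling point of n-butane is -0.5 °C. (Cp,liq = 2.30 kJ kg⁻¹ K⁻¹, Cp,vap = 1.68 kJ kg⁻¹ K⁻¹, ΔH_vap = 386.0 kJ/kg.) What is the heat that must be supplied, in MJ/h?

Q = 2520 MJ/h

liquid -10.4→-0.5 °C: 22.77 kJ/kg
vaporisation at -0.5 °C: 386 kJ/kg
vapour -0.5→48.3 °C: 81.984 kJ/kg
Δh = 22.77 + 386 + 81.984 = 490.75 kJ/kg
Q = ṁ·Δh = 1.427 kg/s × 490.75 kJ/kg = 700.31 kJ/s
|Q| = 700.31 kW = 2521.1 MJ/h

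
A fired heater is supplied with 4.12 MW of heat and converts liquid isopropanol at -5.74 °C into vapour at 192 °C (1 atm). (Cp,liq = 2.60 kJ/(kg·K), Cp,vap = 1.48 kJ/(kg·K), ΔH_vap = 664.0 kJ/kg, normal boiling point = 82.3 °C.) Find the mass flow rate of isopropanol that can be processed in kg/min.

Δh = 2.60×(82.3−-5.74) + 664.0 + 1.48×(192−82.3) = 1055.3 kJ/kg
Q = 4.12 MW = 4120 kJ/s = 247200 kJ/min
ṁ = Q/Δh = 247200 / 1055.3 = 234.26 kg/min

ṁ = 234 kg/min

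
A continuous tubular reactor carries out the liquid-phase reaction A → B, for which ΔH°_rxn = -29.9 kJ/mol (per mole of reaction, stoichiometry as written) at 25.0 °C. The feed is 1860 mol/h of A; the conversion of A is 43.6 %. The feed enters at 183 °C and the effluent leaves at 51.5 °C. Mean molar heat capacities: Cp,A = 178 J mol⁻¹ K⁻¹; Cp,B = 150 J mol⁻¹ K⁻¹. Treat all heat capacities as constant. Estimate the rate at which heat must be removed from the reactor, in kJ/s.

Extent of reaction ξ = 0.436 × 1860 = 810.96 mol/h
Reaction term: ξ·ΔH°_rxn = 810.96 × -29.9 = -24248 kJ/h
Sensible, feed 183→25 °C: -52311 kJ/h
Outlet flows (mol/h): A 1049, B 810.96
Sensible, products 25→51.5 °C: 8171.9 kJ/h
Q = ΔH = -68386 kJ/h = -18.996 kW
Heat removed = 18.996 kJ/s

Q_out = 19.0 kJ/s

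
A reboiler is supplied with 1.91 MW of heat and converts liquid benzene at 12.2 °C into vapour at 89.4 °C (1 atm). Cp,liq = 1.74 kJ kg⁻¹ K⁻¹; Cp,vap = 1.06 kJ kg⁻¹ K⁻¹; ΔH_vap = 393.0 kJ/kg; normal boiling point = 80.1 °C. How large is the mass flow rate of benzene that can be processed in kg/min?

Δh = 1.74×(80.1−12.2) + 393.0 + 1.06×(89.4−80.1) = 521 kJ/kg
Q = 1.91 MW = 1910 kJ/s = 114600 kJ/min
ṁ = Q/Δh = 114600 / 521 = 219.96 kg/min

ṁ = 220 kg/min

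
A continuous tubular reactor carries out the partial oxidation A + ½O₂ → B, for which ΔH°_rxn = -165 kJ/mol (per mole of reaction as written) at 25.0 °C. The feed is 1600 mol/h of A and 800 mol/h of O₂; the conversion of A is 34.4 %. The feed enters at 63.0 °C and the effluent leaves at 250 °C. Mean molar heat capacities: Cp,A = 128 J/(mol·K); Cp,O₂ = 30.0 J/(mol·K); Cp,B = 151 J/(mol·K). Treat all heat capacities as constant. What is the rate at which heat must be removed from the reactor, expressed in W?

Extent of reaction ξ = 0.344 × 1600 = 550.4 mol/h
Reaction term: ξ·ΔH°_rxn = 550.4 × -165 = -90816 kJ/h
Sensible, feed 63.0→25 °C: -8694.4 kJ/h
Outlet flows (mol/h): A 1049.6, O₂ 524.8, B 550.4
Sensible, products 25→250 °C: 52471 kJ/h
Q = ΔH = -47040 kJ/h = -13.067 kW
Heat removed = 13067 W

Q_out = 13100 W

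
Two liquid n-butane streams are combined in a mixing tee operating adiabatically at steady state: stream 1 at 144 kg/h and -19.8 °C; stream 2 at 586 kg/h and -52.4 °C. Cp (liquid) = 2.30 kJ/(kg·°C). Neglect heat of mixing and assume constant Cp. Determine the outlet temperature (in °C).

T_out = -46.0 °C

No heat crosses the boundary, so H_out = H_in.
Σ ṁᵢCp,ᵢTᵢ = 144×2.30×-19.8 + 586×2.30×-52.4 = -77182
Σ ṁᵢCp,ᵢ = 144×2.30 + 586×2.30 = 1679
T_out = -77182 / 1679 = -45.969 °C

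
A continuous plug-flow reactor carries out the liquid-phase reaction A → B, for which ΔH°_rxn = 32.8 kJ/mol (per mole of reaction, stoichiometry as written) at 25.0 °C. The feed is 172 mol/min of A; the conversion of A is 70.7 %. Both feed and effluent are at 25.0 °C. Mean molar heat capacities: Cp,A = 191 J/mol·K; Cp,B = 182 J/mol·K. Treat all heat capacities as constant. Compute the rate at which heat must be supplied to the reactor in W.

Q_in = 66500 W

Extent of reaction ξ = 0.707 × 172 = 121.6 mol/min
Reaction term: ξ·ΔH°_rxn = 121.6 × 32.8 = 3988.6 kJ/min
Q = ΔH = 3988.6 kJ/min = 66.477 kW
Heat supplied = 66477 W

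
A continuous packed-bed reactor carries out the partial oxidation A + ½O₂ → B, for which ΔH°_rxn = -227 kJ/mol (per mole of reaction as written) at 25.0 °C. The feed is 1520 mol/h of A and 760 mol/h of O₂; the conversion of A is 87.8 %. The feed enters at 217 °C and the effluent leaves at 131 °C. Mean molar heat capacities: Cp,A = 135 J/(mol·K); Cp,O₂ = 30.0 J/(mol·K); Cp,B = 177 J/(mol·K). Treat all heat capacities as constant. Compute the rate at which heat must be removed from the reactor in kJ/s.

Extent of reaction ξ = 0.878 × 1520 = 1334.6 mol/h
Reaction term: ξ·ΔH°_rxn = 1334.6 × -227 = -302950 kJ/h
Sensible, feed 217→25 °C: -43776 kJ/h
Outlet flows (mol/h): A 185.44, O₂ 92.72, B 1334.6
Sensible, products 25→131 °C: 27988 kJ/h
Q = ΔH = -318730 kJ/h = -88.537 kW
Heat removed = 88.537 kJ/s

Q_out = 88.5 kJ/s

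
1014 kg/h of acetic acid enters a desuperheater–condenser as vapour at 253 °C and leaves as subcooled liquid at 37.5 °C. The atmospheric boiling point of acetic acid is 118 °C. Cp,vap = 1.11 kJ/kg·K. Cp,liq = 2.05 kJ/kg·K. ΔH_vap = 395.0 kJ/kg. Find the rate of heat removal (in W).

Q_c = 200000 W

vapour 253→118 °C: -149.85 kJ/kg
condensation at 118 °C: -395 kJ/kg
liquid 118→37.5 °C: -165.02 kJ/kg
Δh = -149.85 + -395 + -165.02 = -709.88 kJ/kg
Q = ṁ·Δh = 1014 kg/h × -709.88 kJ/kg = -719810 kJ/h
|Q| = 199.95 kW = 199950 W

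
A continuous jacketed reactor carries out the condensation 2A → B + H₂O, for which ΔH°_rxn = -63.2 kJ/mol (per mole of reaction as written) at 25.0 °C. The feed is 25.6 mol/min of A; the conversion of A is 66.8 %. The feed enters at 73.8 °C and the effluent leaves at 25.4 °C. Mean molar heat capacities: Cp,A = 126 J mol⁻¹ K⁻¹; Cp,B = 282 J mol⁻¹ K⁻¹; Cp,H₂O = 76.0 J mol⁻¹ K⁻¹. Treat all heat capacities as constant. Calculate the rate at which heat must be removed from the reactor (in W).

Q_out = 11600 W

Extent of reaction ξ = 0.668 × 25.6 / 2 = 8.5504 mol/min
Reaction term: ξ·ΔH°_rxn = 8.5504 × -63.2 = -540.39 kJ/min
Sensible, feed 73.8→25 °C: -157.41 kJ/min
Outlet flows (mol/min): A 8.4992, B 8.5504, H₂O 8.5504
Sensible, products 25→25.4 °C: 1.6528 kJ/min
Q = ΔH = -696.14 kJ/min = -11.602 kW
Heat removed = 11602 W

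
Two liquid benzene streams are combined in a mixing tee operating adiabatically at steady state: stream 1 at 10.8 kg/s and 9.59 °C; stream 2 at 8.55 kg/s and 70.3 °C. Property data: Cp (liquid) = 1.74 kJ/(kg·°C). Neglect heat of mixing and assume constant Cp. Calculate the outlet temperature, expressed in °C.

T_out = 36.4 °C

Adiabatic, steady state ⇒ Σ ṁᵢCp,ᵢ(T_out − Tᵢ) = 0
T_out = Σ ṁᵢCp,ᵢTᵢ / Σ ṁᵢCp,ᵢ
      = 1226.1 / 33.669 = 36.415 °C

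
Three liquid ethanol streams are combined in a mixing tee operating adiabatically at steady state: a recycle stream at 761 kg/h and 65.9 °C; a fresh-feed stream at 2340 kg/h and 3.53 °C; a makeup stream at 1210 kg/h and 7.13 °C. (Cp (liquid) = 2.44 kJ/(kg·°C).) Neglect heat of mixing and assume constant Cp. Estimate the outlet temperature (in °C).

T_out = 15.6 °C

No heat crosses the boundary, so H_out = H_in.
T_out = Σ ṁᵢCp,ᵢTᵢ / Σ ṁᵢCp,ᵢ
      = 163570 / 10519 = 15.55 °C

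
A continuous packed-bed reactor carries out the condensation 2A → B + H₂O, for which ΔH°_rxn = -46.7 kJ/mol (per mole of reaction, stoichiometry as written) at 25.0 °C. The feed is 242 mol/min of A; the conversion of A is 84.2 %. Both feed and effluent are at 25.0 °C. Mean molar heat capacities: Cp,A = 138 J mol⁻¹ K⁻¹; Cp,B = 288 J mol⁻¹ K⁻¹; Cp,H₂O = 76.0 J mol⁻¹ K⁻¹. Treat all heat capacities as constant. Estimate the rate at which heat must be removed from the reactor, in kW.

Q_out = 79.3 kW

Extent of reaction ξ = 0.842 × 242 / 2 = 101.88 mol/min
Reaction term: ξ·ΔH°_rxn = 101.88 × -46.7 = -4757.9 kJ/min
Q = ΔH = -4757.9 kJ/min = -79.298 kW
Heat removed = 79.298 kW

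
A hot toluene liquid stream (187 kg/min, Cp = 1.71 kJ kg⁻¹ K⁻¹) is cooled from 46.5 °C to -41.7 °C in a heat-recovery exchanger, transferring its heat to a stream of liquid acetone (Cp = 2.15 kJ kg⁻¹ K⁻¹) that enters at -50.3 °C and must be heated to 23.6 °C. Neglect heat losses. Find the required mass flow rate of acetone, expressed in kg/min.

Heat released by hot stream: Q = 187 × 1.71 × (46.5 − -41.7) = 28204 kJ/min
Energy balance on cold side (adiabatic exchanger): Q = ṁ_c·Cp_c·(T_c,out − T_c,in)
ṁ_c = 28204 / [2.15 × (23.6 − -50.3)] = 177.51 kg/min

ṁ_c = 178 kg/min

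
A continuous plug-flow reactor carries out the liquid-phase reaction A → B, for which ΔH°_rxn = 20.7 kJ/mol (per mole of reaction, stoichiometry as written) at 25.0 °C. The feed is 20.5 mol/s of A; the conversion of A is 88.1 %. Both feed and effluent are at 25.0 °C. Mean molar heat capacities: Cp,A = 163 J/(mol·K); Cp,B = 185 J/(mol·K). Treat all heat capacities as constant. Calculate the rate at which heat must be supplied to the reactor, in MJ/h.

Extent of reaction ξ = 0.881 × 20.5 = 18.061 mol/s
Reaction term: ξ·ΔH°_rxn = 18.061 × 20.7 = 373.85 kJ/s
Q = ΔH = 373.85 kJ/s = 373.85 kW
Heat supplied = 1345.9 MJ/h

Q_in = 1350 MJ/h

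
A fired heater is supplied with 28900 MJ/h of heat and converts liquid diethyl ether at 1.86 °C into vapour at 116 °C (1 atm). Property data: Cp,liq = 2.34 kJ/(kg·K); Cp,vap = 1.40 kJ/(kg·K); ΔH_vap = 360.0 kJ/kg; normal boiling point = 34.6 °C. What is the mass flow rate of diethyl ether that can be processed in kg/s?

ṁ = 14.6 kg/s

Δh = 2.34×(34.6−1.86) + 360.0 + 1.40×(116−34.6) = 550.57 kJ/kg
Q = 28900 MJ/h = 8027.8 kJ/s = 8027.8 kJ/s
ṁ = Q/Δh = 8027.8 / 550.57 = 14.581 kg/s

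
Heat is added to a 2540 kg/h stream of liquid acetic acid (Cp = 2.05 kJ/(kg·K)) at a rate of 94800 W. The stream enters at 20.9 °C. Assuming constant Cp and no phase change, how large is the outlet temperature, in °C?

T_out = 86.4 °C

Q = 94800 W = 341280 kJ/h
ΔT = Q/(ṁ·Cp) = 341280/(2540×2.05) = 65.543 K
T_out = 20.9 + 65.543 = 86.443 °C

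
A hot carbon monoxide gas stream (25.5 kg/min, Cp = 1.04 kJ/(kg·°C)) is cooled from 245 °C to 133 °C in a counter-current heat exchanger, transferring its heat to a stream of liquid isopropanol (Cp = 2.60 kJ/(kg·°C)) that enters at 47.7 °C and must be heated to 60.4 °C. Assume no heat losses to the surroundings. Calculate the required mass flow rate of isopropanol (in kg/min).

ṁ_c = 90.0 kg/min

Heat released by hot stream: Q = 25.5 × 1.04 × (245 − 133) = 2970.2 kJ/min
Energy balance on cold side (adiabatic exchanger): Q = ṁ_c·Cp_c·(T_c,out − T_c,in)
ṁ_c = 2970.2 / [2.60 × (60.4 − 47.7)] = 89.953 kg/min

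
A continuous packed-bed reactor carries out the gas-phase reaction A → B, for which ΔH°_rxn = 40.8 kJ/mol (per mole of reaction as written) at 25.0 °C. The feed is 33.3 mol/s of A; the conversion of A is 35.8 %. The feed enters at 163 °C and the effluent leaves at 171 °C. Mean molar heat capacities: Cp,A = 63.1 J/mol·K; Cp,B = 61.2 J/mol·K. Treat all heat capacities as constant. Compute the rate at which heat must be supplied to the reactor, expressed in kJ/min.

Extent of reaction ξ = 0.358 × 33.3 = 11.921 mol/s
Reaction term: ξ·ΔH°_rxn = 11.921 × 40.8 = 486.39 kJ/s
Sensible, feed 163→25 °C: -289.97 kJ/s
Outlet flows (mol/s): A 21.379, B 11.921
Sensible, products 25→171 °C: 303.47 kJ/s
Q = ΔH = 499.9 kJ/s = 499.9 kW
Heat supplied = 29994 kJ/min

Q_in = 30000 kJ/min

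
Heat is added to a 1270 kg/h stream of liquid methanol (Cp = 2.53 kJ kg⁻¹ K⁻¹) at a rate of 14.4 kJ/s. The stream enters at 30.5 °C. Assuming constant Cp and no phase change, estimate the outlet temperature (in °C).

T_out = 46.6 °C

Q = 14.4 kJ/s = 51840 kJ/h
ΔT = Q/(ṁ·Cp) = 51840/(1270×2.53) = 16.134 K
T_out = 30.5 + 16.134 = 46.634 °C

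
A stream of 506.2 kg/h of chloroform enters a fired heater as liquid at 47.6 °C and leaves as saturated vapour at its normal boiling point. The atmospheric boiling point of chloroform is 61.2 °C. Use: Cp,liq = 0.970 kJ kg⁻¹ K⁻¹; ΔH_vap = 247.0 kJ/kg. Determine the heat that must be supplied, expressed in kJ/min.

Q = 2200 kJ/min

liquid 47.6→61.2 °C: 13.192 kJ/kg
vaporisation at 61.2 °C: 247 kJ/kg
Δh = 13.192 + 247 = 260.19 kJ/kg
Q = ṁ·Δh = 506.2 kg/h × 260.19 kJ/kg = 131710 kJ/h
|Q| = 36.586 kW = 2195.2 kJ/min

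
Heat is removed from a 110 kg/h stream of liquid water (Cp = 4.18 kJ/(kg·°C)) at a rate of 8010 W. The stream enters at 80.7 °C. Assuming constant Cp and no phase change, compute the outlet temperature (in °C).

Q = 8010 W = 28836 kJ/h
ΔT = Q/(ṁ·Cp) = 28836/(110×4.18) = 62.714 K
T_out = 80.7 − 62.714 = 17.986 °C

T_out = 18.0 °C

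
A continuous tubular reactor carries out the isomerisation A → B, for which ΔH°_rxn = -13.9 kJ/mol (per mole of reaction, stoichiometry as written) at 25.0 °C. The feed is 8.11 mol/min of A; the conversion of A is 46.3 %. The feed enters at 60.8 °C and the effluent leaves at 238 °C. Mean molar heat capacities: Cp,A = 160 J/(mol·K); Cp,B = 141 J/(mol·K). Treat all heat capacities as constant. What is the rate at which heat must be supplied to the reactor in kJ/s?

Extent of reaction ξ = 0.463 × 8.11 = 3.7549 mol/min
Reaction term: ξ·ΔH°_rxn = 3.7549 × -13.9 = -52.194 kJ/min
Sensible, feed 60.8→25 °C: -46.454 kJ/min
Outlet flows (mol/min): A 4.3551, B 3.7549
Sensible, products 25→238 °C: 261.19 kJ/min
Q = ΔH = 162.54 kJ/min = 2.7091 kW
Heat supplied = 2.7091 kJ/s

Q_in = 2.71 kJ/s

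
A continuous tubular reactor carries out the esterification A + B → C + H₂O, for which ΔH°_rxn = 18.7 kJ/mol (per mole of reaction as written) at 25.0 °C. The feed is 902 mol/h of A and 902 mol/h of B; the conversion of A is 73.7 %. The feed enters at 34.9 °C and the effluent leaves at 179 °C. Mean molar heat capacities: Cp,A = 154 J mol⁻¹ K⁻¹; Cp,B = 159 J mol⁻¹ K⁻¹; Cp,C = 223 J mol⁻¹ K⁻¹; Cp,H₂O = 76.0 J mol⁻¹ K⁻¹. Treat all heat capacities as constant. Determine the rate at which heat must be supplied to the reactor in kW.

Q_in = 14.4 kW

Extent of reaction ξ = 0.737 × 902 = 664.77 mol/h
Reaction term: ξ·ΔH°_rxn = 664.77 × 18.7 = 12431 kJ/h
Sensible, feed 34.9→25 °C: -2795 kJ/h
Outlet flows (mol/h): A 237.23, B 237.23, C 664.77, H₂O 664.77
Sensible, products 25→179 °C: 42045 kJ/h
Q = ΔH = 51681 kJ/h = 14.356 kW
Heat supplied = 14.356 kW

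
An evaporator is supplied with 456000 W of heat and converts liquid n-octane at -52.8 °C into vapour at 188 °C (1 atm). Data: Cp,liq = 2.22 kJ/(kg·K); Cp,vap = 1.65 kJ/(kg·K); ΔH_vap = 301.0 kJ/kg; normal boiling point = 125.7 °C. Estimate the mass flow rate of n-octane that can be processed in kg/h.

ṁ = 2050 kg/h

Δh = 2.22×(125.7−-52.8) + 301.0 + 1.65×(188−125.7) = 800.06 kJ/kg
Q = 456000 W = 456 kJ/s = 1.6416e+06 kJ/h
ṁ = Q/Δh = 1.6416e+06 / 800.06 = 2051.8 kg/h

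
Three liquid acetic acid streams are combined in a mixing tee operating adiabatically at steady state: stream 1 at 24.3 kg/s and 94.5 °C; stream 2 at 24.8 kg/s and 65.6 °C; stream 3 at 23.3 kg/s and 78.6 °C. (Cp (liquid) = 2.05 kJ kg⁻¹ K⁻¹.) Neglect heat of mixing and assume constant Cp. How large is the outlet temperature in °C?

Energy balance with Q = 0: Σ ṁᵢCp,ᵢ(T_out − Tᵢ) = 0
T_out = Σ ṁᵢCp,ᵢTᵢ / Σ ṁᵢCp,ᵢ
      = 11797 / 148.42 = 79.484 °C

T_out = 79.5 °C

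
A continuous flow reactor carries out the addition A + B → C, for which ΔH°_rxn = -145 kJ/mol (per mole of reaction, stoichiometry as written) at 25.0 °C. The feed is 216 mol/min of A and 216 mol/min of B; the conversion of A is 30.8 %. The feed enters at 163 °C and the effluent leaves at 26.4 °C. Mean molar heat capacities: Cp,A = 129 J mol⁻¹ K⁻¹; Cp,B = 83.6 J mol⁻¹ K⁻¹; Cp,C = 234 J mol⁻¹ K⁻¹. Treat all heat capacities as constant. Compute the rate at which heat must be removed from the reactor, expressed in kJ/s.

Extent of reaction ξ = 0.308 × 216 = 66.528 mol/min
Reaction term: ξ·ΔH°_rxn = 66.528 × -145 = -9646.6 kJ/min
Sensible, feed 163→25 °C: -6337.2 kJ/min
Outlet flows (mol/min): A 149.47, B 149.47, C 66.528
Sensible, products 25→26.4 °C: 66.283 kJ/min
Q = ΔH = -15917 kJ/min = -265.29 kW
Heat removed = 265.29 kJ/s

Q_out = 265 kJ/s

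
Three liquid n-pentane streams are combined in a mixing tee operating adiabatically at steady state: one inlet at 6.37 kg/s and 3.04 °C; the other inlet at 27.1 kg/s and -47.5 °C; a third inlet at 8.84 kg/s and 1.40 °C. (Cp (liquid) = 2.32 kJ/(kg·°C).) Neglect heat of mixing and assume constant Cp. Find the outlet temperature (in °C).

T_out = -29.7 °C

Adiabatic, steady state ⇒ Σ ṁᵢCp,ᵢ(T_out − Tᵢ) = 0
T_out = Σ ṁᵢCp,ᵢTᵢ / Σ ṁᵢCp,ᵢ
      = -2912.8 / 98.159 = -29.674 °C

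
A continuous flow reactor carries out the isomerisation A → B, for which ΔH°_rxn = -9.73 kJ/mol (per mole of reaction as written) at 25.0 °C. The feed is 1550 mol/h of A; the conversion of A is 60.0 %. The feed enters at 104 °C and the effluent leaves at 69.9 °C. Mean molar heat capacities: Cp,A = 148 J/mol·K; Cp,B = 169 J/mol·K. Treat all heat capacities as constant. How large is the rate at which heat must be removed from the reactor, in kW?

Extent of reaction ξ = 0.600 × 1550 = 930 mol/h
Reaction term: ξ·ΔH°_rxn = 930 × -9.73 = -9048.9 kJ/h
Sensible, feed 104→25 °C: -18123 kJ/h
Outlet flows (mol/h): A 620, B 930
Sensible, products 25→69.9 °C: 11177 kJ/h
Q = ΔH = -15995 kJ/h = -4.4429 kW
Heat removed = 4.4429 kW

Q_out = 4.44 kW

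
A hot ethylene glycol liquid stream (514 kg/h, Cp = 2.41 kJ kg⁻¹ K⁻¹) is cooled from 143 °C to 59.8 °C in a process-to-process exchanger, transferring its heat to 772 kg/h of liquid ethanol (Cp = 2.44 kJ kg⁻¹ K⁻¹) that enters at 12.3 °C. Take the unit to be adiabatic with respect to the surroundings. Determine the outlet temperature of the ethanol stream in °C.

T_c,out = 67.0 °C

Heat released by hot stream: Q = 514 × 2.41 × (143 − 59.8) = 103060 kJ/h
Energy balance on cold side (adiabatic exchanger): Q = ṁ_c·Cp_c·(T_c,out − T_c,in)
T_c,out = 12.3 + 103060/(772 × 2.44) = 67.014 °C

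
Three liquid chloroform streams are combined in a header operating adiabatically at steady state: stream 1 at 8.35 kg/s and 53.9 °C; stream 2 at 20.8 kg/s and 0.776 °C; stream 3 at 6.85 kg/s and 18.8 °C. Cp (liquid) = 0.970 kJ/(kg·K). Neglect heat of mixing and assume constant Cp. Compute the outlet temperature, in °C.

Adiabatic, steady state ⇒ Σ ṁᵢCp,ᵢ(T_out − Tᵢ) = 0
Σ ṁᵢCp,ᵢTᵢ = 8.35×0.970×53.9 + 20.8×0.970×0.776 + 6.85×0.970×18.8 = 577.14
Σ ṁᵢCp,ᵢ = 8.35×0.970 + 20.8×0.970 + 6.85×0.970 = 34.92
T_out = 577.14 / 34.92 = 16.527 °C

T_out = 16.5 °C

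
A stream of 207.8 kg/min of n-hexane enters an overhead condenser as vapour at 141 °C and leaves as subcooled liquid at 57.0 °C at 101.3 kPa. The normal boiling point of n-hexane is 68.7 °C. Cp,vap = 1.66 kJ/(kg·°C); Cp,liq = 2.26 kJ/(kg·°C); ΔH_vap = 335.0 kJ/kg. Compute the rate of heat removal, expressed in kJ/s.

vapour 141→68.7 °C: -120.02 kJ/kg
condensation at 68.7 °C: -335 kJ/kg
liquid 68.7→57.0 °C: -26.442 kJ/kg
Δh = -120.02 + -335 + -26.442 = -481.46 kJ/kg
Q = ṁ·Δh = 207.8 kg/min × -481.46 kJ/kg = -100050 kJ/min
|Q| = 1667.5 kW

Q_c = 1670 kJ/s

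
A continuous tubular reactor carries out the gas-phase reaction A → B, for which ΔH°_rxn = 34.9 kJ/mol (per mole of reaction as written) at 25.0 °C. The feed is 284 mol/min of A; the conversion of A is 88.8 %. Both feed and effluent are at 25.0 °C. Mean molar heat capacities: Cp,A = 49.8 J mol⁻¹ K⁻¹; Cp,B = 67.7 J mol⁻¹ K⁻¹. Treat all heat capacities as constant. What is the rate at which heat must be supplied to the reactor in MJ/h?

Q_in = 528 MJ/h

Extent of reaction ξ = 0.888 × 284 = 252.19 mol/min
Reaction term: ξ·ΔH°_rxn = 252.19 × 34.9 = 8801.5 kJ/min
Q = ΔH = 8801.5 kJ/min = 146.69 kW
Heat supplied = 528.09 MJ/h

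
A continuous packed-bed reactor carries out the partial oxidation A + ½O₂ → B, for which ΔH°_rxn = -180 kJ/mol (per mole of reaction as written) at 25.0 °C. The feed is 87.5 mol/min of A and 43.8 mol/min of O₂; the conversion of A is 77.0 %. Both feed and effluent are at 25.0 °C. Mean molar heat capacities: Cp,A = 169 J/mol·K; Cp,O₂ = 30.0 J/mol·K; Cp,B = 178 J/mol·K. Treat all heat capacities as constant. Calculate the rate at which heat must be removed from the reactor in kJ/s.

Q_out = 202 kJ/s

Extent of reaction ξ = 0.770 × 87.5 = 67.375 mol/min
Reaction term: ξ·ΔH°_rxn = 67.375 × -180 = -12128 kJ/min
Q = ΔH = -12128 kJ/min = -202.12 kW
Heat removed = 202.12 kJ/s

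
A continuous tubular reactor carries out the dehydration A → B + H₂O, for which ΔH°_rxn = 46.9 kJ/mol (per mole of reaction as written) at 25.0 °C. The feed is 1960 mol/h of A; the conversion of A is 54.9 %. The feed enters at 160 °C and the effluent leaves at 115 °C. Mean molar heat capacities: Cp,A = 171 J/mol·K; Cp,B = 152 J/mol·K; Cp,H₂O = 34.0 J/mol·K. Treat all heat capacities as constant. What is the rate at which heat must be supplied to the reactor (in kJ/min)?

Extent of reaction ξ = 0.549 × 1960 = 1076 mol/h
Reaction term: ξ·ΔH°_rxn = 1076 × 46.9 = 50466 kJ/h
Sensible, feed 160→25 °C: -45247 kJ/h
Outlet flows (mol/h): A 883.96, B 1076, H₂O 1076
Sensible, products 25→115 °C: 31617 kJ/h
Q = ΔH = 36837 kJ/h = 10.232 kW
Heat supplied = 613.95 kJ/min

Q_in = 614 kJ/min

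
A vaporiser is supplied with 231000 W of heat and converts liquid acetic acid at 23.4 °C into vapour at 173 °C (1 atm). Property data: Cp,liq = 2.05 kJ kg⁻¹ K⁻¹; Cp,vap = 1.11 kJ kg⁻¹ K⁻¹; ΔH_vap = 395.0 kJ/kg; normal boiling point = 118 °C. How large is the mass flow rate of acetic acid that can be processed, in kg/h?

Δh = 2.05×(118−23.4) + 395.0 + 1.11×(173−118) = 649.98 kJ/kg
Q = 231000 W = 231 kJ/s = 831600 kJ/h
ṁ = Q/Δh = 831600 / 649.98 = 1279.4 kg/h

ṁ = 1280 kg/h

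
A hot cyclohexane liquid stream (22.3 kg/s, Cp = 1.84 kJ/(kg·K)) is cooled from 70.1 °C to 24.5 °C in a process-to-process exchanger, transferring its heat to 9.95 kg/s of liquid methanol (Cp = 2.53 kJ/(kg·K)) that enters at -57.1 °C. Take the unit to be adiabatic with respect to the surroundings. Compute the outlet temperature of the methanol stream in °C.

T_c,out = 17.2 °C

Heat released by hot stream: Q = 22.3 × 1.84 × (70.1 − 24.5) = 1871.1 kJ/s
Energy balance on cold side (adiabatic exchanger): Q = ṁ_c·Cp_c·(T_c,out − T_c,in)
T_c,out = -57.1 + 1871.1/(9.95 × 2.53) = 17.227 °C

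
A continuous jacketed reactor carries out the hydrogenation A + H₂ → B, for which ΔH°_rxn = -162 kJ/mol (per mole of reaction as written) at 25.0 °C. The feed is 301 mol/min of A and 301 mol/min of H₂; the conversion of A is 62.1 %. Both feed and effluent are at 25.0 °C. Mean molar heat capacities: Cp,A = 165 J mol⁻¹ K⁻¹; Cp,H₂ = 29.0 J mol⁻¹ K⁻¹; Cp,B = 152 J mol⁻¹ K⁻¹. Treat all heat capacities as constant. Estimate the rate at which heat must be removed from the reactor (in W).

Extent of reaction ξ = 0.621 × 301 = 186.92 mol/min
Reaction term: ξ·ΔH°_rxn = 186.92 × -162 = -30281 kJ/min
Q = ΔH = -30281 kJ/min = -504.69 kW
Heat removed = 504690 W

Q_out = 505000 W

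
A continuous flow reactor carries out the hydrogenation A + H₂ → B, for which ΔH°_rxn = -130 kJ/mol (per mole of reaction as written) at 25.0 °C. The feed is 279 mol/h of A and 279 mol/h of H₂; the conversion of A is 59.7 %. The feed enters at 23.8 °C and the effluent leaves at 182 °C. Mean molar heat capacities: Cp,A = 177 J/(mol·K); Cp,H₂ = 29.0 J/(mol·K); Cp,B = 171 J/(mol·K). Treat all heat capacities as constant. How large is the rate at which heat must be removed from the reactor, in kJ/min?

Q_out = 225 kJ/min

Extent of reaction ξ = 0.597 × 279 = 166.56 mol/h
Reaction term: ξ·ΔH°_rxn = 166.56 × -130 = -21653 kJ/h
Sensible, feed 23.8→25 °C: 68.969 kJ/h
Outlet flows (mol/h): A 112.44, H₂ 112.44, B 166.56
Sensible, products 25→182 °C: 8108.2 kJ/h
Q = ΔH = -13476 kJ/h = -3.7434 kW
Heat removed = 224.6 kJ/min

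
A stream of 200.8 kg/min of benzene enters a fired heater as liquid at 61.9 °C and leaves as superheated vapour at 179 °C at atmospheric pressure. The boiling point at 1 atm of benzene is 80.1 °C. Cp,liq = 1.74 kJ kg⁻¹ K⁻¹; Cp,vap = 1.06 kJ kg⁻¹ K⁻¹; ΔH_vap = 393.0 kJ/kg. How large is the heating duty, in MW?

liquid 61.9→80.1 °C: 31.668 kJ/kg
vaporisation at 80.1 °C: 393 kJ/kg
vapour 80.1→179 °C: 104.83 kJ/kg
Δh = 31.668 + 393 + 104.83 = 529.5 kJ/kg
Q = ṁ·Δh = 200.8 kg/min × 529.5 kJ/kg = 106320 kJ/min
|Q| = 1772.1 kW = 1.7721 MW

Q = 1.77 MW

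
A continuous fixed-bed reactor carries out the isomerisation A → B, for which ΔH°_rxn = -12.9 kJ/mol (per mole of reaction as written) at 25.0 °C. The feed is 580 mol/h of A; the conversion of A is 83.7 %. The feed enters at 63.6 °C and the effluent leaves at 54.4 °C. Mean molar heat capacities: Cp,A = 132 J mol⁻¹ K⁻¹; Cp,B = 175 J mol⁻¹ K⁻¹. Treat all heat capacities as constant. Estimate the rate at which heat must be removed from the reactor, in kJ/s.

Extent of reaction ξ = 0.837 × 580 = 485.46 mol/h
Reaction term: ξ·ΔH°_rxn = 485.46 × -12.9 = -6262.4 kJ/h
Sensible, feed 63.6→25 °C: -2955.2 kJ/h
Outlet flows (mol/h): A 94.54, B 485.46
Sensible, products 25→54.4 °C: 2864.6 kJ/h
Q = ΔH = -6353.1 kJ/h = -1.7647 kW
Heat removed = 1.7647 kJ/s

Q_out = 1.76 kJ/s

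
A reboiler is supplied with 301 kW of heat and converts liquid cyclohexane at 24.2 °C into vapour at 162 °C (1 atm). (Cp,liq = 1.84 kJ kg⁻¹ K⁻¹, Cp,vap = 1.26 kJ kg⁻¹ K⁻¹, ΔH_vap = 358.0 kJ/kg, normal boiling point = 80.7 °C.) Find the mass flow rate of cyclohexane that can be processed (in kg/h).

ṁ = 1920 kg/h

Δh = 1.84×(80.7−24.2) + 358.0 + 1.26×(162−80.7) = 564.4 kJ/kg
Q = 301 kW = 301 kJ/s = 1.0836e+06 kJ/h
ṁ = Q/Δh = 1.0836e+06 / 564.4 = 1919.9 kg/h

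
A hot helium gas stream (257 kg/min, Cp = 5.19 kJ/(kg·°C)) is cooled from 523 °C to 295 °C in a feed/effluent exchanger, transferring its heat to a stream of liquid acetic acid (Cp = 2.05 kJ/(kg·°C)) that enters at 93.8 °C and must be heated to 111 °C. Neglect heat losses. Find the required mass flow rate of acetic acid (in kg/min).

ṁ_c = 8620 kg/min

Heat released by hot stream: Q = 257 × 5.19 × (523 − 295) = 304110 kJ/min
Energy balance on cold side (adiabatic exchanger): Q = ṁ_c·Cp_c·(T_c,out − T_c,in)
ṁ_c = 304110 / [2.05 × (111 − 93.8)] = 8624.9 kg/min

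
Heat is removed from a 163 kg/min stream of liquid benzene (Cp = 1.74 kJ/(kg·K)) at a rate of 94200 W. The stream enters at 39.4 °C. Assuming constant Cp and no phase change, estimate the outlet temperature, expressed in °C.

T_out = 19.5 °C

Q = 94200 W = 5652 kJ/min
ΔT = Q/(ṁ·Cp) = 5652/(163×1.74) = 19.928 K
T_out = 39.4 − 19.928 = 19.472 °C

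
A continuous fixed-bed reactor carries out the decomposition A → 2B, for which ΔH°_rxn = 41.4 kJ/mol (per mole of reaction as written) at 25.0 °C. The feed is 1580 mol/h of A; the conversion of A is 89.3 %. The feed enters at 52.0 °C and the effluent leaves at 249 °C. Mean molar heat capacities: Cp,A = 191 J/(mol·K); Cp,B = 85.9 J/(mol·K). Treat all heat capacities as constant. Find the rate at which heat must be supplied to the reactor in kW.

Extent of reaction ξ = 0.893 × 1580 = 1410.9 mol/h
Reaction term: ξ·ΔH°_rxn = 1410.9 × 41.4 = 58413 kJ/h
Sensible, feed 52.0→25 °C: -8148.1 kJ/h
Outlet flows (mol/h): A 169.06, B 2821.9
Sensible, products 25→249 °C: 61531 kJ/h
Q = ΔH = 111800 kJ/h = 31.054 kW
Heat supplied = 31.054 kW

Q_in = 31.1 kW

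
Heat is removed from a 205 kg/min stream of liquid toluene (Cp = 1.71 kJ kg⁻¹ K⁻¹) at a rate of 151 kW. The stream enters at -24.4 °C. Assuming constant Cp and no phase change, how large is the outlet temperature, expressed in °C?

T_out = -50.2 °C

Q = 151 kW = 9060 kJ/min
ΔT = Q/(ṁ·Cp) = 9060/(205×1.71) = 25.845 K
T_out = -24.4 − 25.845 = -50.245 °C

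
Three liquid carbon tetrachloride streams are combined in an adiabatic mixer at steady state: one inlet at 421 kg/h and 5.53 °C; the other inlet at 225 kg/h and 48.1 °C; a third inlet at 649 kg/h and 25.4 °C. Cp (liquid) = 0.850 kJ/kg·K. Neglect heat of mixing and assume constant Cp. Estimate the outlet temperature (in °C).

T_out = 22.9 °C

Energy balance with Q = 0: Σ ṁᵢCp,ᵢ(T_out − Tᵢ) = 0
Σ ṁᵢCp,ᵢTᵢ = 421×0.850×5.53 + 225×0.850×48.1 + 649×0.850×25.4 = 25190
Σ ṁᵢCp,ᵢ = 421×0.850 + 225×0.850 + 649×0.850 = 1100.8
T_out = 25190 / 1100.8 = 22.884 °C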